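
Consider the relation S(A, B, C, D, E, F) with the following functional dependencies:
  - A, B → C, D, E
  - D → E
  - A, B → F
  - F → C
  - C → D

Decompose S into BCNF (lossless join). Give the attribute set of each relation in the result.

{A, B, F}; {C, D}; {C, F}; {D, E}

Candidate key of the original relation: {A, B}.
In {A, B, C, D, E, F}, {D} is not a superkey ({D}⁺ restricted to this set is {D, E}), so split on D → E into {D, E} and {A, B, C, D, F}.
{D, E} is in BCNF.
In {A, B, C, D, F}, {F} is not a superkey ({F}⁺ restricted to this set is {C, D, F}), so split on F → C, D into {C, D, F} and {A, B, F}.
In {C, D, F}, {C} is not a superkey ({C}⁺ restricted to this set is {C, D}), so split on C → D into {C, D} and {C, F}.
{C, D} is in BCNF.
{C, F} is in BCNF.
{A, B, F} is in BCNF.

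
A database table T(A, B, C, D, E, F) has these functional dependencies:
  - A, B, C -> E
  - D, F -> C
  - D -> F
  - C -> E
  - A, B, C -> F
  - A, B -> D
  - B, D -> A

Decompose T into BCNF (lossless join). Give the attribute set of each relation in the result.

{A, B, D}; {C, D, F}; {C, E}

Candidate keys of the original relation: {A, B}, {B, D}.
Within {A, B, C, D, E, F}: {D, F}⁺ ∩ {A, B, C, D, E, F} = {C, D, E, F}, not the whole set, so D, F -> C, E violates BCNF; decompose into {C, D, E, F} and {A, B, D, F}.
Within {C, D, E, F}: {C}⁺ ∩ {C, D, E, F} = {C, E}, not the whole set, so C -> E violates BCNF; decompose into {C, E} and {C, D, F}.
{C, E} has no BCNF violation.
{C, D, F} has no BCNF violation.
Within {A, B, D, F}: {D}⁺ ∩ {A, B, D, F} = {D, F}, not the whole set, so D -> F violates BCNF; decompose into {D, F} and {A, B, D}.
{D, F} has no BCNF violation.
{A, B, D} has no BCNF violation.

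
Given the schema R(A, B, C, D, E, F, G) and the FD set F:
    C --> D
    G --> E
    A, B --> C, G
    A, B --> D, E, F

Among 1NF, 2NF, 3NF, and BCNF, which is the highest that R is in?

Candidate key: {A, B}. Prime attributes: {A, B}.
C --> D breaks BCNF: {C}⁺ = {C, D}, so {C} is not a superkey.
Because {D} is non-prime and the left side of C --> D is not a superkey, the relation is not in 3NF.
Checking every proper subset of each key, none determines a non-prime attribute — 2NF is satisfied.

2NF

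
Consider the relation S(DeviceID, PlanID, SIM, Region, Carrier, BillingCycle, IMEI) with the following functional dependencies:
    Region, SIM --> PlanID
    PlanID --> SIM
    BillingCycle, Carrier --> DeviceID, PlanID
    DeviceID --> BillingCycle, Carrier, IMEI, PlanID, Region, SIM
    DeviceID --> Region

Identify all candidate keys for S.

{DeviceID}⁺ = {BillingCycle, Carrier, DeviceID, IMEI, PlanID, Region, SIM}, which is every attribute, so {DeviceID} is a candidate key.
{BillingCycle, Carrier}⁺ = {BillingCycle, Carrier, DeviceID, IMEI, PlanID, Region, SIM}, which is every attribute, so {BillingCycle, Carrier} is a candidate key.
These are minimal and exhaustive — every other superkey contains one of them.

{BillingCycle, Carrier}, {DeviceID}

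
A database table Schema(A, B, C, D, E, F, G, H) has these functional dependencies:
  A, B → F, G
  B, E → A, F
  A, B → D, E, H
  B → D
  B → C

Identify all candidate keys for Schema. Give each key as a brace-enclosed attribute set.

{A, B}, {B, E}

Attributes never on any right-hand side: {B} — every candidate key must contain it.
Closure of {A, B} is {A, B, C, D, E, F, G, H}, the whole schema; {A, B} is a candidate key.
Closure of {B, E} is {A, B, C, D, E, F, G, H}, the whole schema; {B, E} is a candidate key.
Any other superkey properly contains one of these, so there are no further candidate keys.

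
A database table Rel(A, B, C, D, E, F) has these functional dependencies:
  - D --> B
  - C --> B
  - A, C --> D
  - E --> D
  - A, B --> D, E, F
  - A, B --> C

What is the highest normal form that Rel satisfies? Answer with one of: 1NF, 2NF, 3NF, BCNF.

Candidate keys: {A, B}, {A, C}, {A, D}, {A, E}. Prime attributes: {A, B, C, D, E}.
D --> B breaks BCNF: {D}⁺ = {B, D}, so {D} is not a superkey.
Its right-hand attributes {B} are all prime, as are those of every other non-superkey FD — the relation is in 3NF.

3NF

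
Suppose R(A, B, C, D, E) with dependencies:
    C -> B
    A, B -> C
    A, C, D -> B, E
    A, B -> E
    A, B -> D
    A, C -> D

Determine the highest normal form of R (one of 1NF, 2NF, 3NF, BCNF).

3NF

Candidate keys: {A, B}, {A, C}. Prime attributes: {A, B, C}.
For C -> B we have {C}⁺ = {B, C}; {C} is not a superkey, so BCNF fails.
Its right-hand attributes {B} are all prime, as are those of every other non-superkey FD — the relation is in 3NF.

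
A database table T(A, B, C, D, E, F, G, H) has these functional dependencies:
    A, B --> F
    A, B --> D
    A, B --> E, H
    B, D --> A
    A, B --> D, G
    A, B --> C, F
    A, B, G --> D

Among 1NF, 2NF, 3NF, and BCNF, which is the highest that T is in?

Candidate keys: {A, B}, {B, D}. Prime attributes: {A, B, D}.
Every FD has a superkey on the left, so the relation is in BCNF.

BCNF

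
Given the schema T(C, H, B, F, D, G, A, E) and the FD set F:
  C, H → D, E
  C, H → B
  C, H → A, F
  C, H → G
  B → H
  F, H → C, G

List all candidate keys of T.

{B, C}, {B, F}, {C, H}, {F, H}

Closure of {B, C} is {A, B, C, D, E, F, G, H}, the whole schema; {B, C} is a candidate key.
Closure of {B, F} is {A, B, C, D, E, F, G, H}, the whole schema; {B, F} is a candidate key.
Closure of {C, H} is {A, B, C, D, E, F, G, H}, the whole schema; {C, H} is a candidate key.
Closure of {F, H} is {A, B, C, D, E, F, G, H}, the whole schema; {F, H} is a candidate key.
These are minimal and exhaustive — every other superkey contains one of them.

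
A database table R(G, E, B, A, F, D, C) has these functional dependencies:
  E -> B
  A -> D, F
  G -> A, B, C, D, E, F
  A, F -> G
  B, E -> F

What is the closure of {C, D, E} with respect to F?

Start with {C, D, E}.
E -> B applies; add {B} → now {B, C, D, E}.
B, E -> F applies; add {F} → now {B, C, D, E, F}.
No further FD applies.

{B, C, D, E, F}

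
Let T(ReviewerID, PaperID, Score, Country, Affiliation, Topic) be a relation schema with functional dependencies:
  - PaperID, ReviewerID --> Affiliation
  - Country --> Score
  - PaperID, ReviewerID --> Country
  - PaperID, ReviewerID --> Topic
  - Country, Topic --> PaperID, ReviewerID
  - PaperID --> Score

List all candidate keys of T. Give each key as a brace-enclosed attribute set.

Closure of {Country, Topic} is {Affiliation, Country, PaperID, ReviewerID, Score, Topic}, the whole schema; {Country, Topic} is a candidate key.
Closure of {PaperID, ReviewerID} is {Affiliation, Country, PaperID, ReviewerID, Score, Topic}, the whole schema; {PaperID, ReviewerID} is a candidate key.
Any other superkey properly contains one of these, so there are no further candidate keys.

{Country, Topic}, {PaperID, ReviewerID}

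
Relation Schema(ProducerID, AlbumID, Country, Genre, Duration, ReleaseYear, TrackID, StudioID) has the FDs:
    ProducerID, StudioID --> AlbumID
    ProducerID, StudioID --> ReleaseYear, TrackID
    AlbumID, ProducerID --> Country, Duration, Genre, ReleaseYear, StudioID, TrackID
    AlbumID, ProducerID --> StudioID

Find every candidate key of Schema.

Attributes never on any right-hand side: {ProducerID} — every candidate key must contain it.
{AlbumID, ProducerID} is a candidate key since {AlbumID, ProducerID}⁺ = {AlbumID, Country, Duration, Genre, ProducerID, ReleaseYear, StudioID, TrackID} covers every attribute.
{ProducerID, StudioID} is a candidate key since {ProducerID, StudioID}⁺ = {AlbumID, Country, Duration, Genre, ProducerID, ReleaseYear, StudioID, TrackID} covers every attribute.
Any other superkey properly contains one of these, so there are no further candidate keys.

{AlbumID, ProducerID}, {ProducerID, StudioID}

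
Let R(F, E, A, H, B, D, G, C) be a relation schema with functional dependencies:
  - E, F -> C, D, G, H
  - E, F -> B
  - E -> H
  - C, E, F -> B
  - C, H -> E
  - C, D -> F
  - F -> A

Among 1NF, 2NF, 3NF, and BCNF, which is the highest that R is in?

1NF

Candidate keys: {C, D, E}, {C, D, H}, {C, F, H}, {E, F}. Prime attributes: {C, D, E, F, H}.
For E -> H we have {E}⁺ = {E, H}; {E} is not a superkey, so BCNF fails.
F -> A has non-prime {A} on the right and a non-superkey on the left, so 3NF fails.
{F} is a proper subset of the key {E, F}, and {F}⁺ contains the non-prime attribute {A} — a partial dependency, so 2NF is violated.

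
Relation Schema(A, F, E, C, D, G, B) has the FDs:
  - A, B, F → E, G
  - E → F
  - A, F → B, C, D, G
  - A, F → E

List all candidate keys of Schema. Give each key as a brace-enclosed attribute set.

Attributes never on any right-hand side: {A} — every candidate key must contain it.
{A, E}⁺ = {A, B, C, D, E, F, G}, which is every attribute, so {A, E} is a candidate key.
{A, F}⁺ = {A, B, C, D, E, F, G}, which is every attribute, so {A, F} is a candidate key.
These are minimal and exhaustive — every other superkey contains one of them.

{A, E}, {A, F}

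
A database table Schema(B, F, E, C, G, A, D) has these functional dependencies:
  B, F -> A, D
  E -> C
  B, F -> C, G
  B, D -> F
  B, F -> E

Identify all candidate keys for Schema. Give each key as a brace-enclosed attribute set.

{B, D}, {B, F}

No FD produces {B}, so it must be in every candidate key.
{B, D}⁺ = {A, B, C, D, E, F, G} — all of the relation — so {B, D} is a candidate key.
{B, F}⁺ = {A, B, C, D, E, F, G} — all of the relation — so {B, F} is a candidate key.
No proper subset of any of these is a key, and no other minimal superkey exists.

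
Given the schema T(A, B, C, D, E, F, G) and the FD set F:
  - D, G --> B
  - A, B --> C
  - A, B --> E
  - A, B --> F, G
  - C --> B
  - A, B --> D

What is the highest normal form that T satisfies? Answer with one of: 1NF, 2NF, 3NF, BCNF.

Candidate keys: {A, B}, {A, C}, {A, D, G}. Prime attributes: {A, B, C, D, G}.
For D, G --> B we have {D, G}⁺ = {B, D, G}; {D, G} is not a superkey, so BCNF fails.
Its right-hand attributes {B} are all prime, as are those of every other non-superkey FD — the relation is in 3NF.

3NF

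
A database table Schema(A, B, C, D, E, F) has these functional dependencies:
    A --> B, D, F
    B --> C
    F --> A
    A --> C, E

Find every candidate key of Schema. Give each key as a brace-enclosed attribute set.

{A}⁺ = {A, B, C, D, E, F}, which is every attribute, so {A} is a candidate key.
{F}⁺ = {A, B, C, D, E, F}, which is every attribute, so {F} is a candidate key.
These are minimal and exhaustive — every other superkey contains one of them.

{A}, {F}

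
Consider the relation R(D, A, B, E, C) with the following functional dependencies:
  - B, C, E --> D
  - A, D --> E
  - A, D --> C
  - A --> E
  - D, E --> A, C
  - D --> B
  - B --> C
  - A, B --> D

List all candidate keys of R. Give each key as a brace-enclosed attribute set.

Closure of {A, B} is {A, B, C, D, E}, the whole schema; {A, B} is a candidate key.
Closure of {A, D} is {A, B, C, D, E}, the whole schema; {A, D} is a candidate key.
Closure of {B, E} is {A, B, C, D, E}, the whole schema; {B, E} is a candidate key.
Closure of {D, E} is {A, B, C, D, E}, the whole schema; {D, E} is a candidate key.
These are minimal and exhaustive — every other superkey contains one of them.

{A, B}, {A, D}, {B, E}, {D, E}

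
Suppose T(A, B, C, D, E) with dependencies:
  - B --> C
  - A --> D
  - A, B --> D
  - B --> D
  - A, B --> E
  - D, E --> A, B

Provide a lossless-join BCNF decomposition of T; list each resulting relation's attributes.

{A, B, E}; {B, C, D}

Candidate keys of the original relation: {A, B}, {A, E}, {B, E}, {D, E}.
{A, B, C, D, E}: {B} determines {B, C, D} here but is not a superkey — split on B --> C, D, giving {B, C, D} and {A, B, E}.
{B, C, D} is in BCNF.
{A, B, E} is in BCNF.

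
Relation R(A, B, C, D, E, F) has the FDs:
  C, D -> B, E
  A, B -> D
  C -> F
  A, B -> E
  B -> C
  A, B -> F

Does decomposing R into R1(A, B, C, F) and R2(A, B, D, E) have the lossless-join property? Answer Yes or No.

Yes

R1 ∩ R2 = {A, B}; its closure under F is {A, B, C, D, E, F}.
R1 is contained in that closure, so R1 ∩ R2 -> R1 holds and the join is lossless.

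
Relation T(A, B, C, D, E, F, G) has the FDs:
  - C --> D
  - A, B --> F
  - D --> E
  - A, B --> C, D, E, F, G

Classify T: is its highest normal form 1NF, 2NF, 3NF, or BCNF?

2NF

Candidate key: {A, B}. Prime attributes: {A, B}.
C --> D breaks BCNF: {C}⁺ = {C, D, E}, so {C} is not a superkey.
C --> D determines the non-prime attribute {D} from a non-superkey — 3NF is violated.
No non-prime attribute depends on a proper subset of any candidate key, so 2NF holds.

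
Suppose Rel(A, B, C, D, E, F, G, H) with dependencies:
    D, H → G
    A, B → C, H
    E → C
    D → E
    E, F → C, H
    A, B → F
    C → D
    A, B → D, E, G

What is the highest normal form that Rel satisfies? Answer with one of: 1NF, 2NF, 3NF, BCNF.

2NF

Candidate key: {A, B}. Prime attributes: {A, B}.
D, H → G: {D, H}⁺ = {C, D, E, G, H}, which is not all of the attributes, so the left side is not a superkey — BCNF is violated.
D, H → G determines the non-prime attribute {G} from a non-superkey — 3NF is violated.
Checking every proper subset of each key, none determines a non-prime attribute — 2NF is satisfied.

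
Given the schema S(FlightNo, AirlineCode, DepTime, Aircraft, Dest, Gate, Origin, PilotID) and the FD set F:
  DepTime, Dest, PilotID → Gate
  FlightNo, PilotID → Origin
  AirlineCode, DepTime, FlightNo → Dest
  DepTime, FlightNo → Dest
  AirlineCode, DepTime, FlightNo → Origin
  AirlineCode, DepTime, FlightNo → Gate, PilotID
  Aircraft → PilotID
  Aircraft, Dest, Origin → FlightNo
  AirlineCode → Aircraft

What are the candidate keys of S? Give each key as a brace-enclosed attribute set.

{AirlineCode, DepTime, Dest, Origin}, {AirlineCode, DepTime, FlightNo}

Attributes never on any right-hand side: {AirlineCode, DepTime} — every candidate key must contain all of them.
{AirlineCode, DepTime, FlightNo} is a candidate key since {AirlineCode, DepTime, FlightNo}⁺ = {Aircraft, AirlineCode, DepTime, Dest, FlightNo, Gate, Origin, PilotID} covers every attribute.
{AirlineCode, DepTime, Dest, Origin} is a candidate key since {AirlineCode, DepTime, Dest, Origin}⁺ = {Aircraft, AirlineCode, DepTime, Dest, FlightNo, Gate, Origin, PilotID} covers every attribute.
Any other superkey properly contains one of these, so there are no further candidate keys.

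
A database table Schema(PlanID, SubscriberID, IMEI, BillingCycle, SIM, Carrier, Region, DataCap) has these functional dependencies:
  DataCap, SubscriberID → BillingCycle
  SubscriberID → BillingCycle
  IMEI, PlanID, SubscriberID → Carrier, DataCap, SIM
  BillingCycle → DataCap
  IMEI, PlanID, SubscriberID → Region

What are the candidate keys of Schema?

Attributes never on any right-hand side: {IMEI, PlanID, SubscriberID} — every candidate key must contain all of them.
{IMEI, PlanID, SubscriberID}⁺ = {BillingCycle, Carrier, DataCap, IMEI, PlanID, Region, SIM, SubscriberID}, which is every attribute, so {IMEI, PlanID, SubscriberID} is a candidate key.
No other minimal set has full closure, so this is the only candidate key.

{IMEI, PlanID, SubscriberID}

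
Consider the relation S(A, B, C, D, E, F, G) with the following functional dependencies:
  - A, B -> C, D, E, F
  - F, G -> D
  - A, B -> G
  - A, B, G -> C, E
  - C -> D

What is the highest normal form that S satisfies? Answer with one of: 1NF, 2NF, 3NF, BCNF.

2NF

Candidate key: {A, B}. Prime attributes: {A, B}.
F, G -> D breaks BCNF: {F, G}⁺ = {D, F, G}, so {F, G} is not a superkey.
F, G -> D has non-prime {D} on the right and a non-superkey on the left, so 3NF fails.
No non-prime attribute depends on a proper subset of any candidate key, so 2NF holds.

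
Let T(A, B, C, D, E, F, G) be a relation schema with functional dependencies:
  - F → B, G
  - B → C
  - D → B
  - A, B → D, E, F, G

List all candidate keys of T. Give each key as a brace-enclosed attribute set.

{A, B}, {A, D}, {A, F}

{A} never appears on the right of any FD, so every key must include it.
{A, B} is a candidate key since {A, B}⁺ = {A, B, C, D, E, F, G} covers every attribute.
{A, D} is a candidate key since {A, D}⁺ = {A, B, C, D, E, F, G} covers every attribute.
{A, F} is a candidate key since {A, F}⁺ = {A, B, C, D, E, F, G} covers every attribute.
Any other superkey properly contains one of these, so there are no further candidate keys.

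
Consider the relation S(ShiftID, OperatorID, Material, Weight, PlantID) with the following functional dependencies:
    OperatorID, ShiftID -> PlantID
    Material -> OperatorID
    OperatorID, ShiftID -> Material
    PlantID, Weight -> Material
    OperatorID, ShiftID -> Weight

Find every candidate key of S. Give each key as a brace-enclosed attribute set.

Attributes never on any right-hand side: {ShiftID} — every candidate key must contain it.
{Material, ShiftID}⁺ = {Material, OperatorID, PlantID, ShiftID, Weight} — all of the relation — so {Material, ShiftID} is a candidate key.
{OperatorID, ShiftID}⁺ = {Material, OperatorID, PlantID, ShiftID, Weight} — all of the relation — so {OperatorID, ShiftID} is a candidate key.
{PlantID, ShiftID, Weight}⁺ = {Material, OperatorID, PlantID, ShiftID, Weight} — all of the relation — so {PlantID, ShiftID, Weight} is a candidate key.
No proper subset of any of these is a key, and no other minimal superkey exists.

{Material, ShiftID}, {OperatorID, ShiftID}, {PlantID, ShiftID, Weight}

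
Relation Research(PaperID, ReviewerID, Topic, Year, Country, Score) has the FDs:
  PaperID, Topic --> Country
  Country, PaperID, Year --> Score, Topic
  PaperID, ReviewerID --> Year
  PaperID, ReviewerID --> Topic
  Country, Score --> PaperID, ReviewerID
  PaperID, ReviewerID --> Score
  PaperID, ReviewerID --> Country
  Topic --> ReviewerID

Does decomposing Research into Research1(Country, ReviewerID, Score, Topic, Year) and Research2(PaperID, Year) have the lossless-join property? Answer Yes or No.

No

The shared attributes are {Year} and {Year}⁺ = {Year}.
The closure covers neither Research1 nor Research2 entirely; the join is not lossless.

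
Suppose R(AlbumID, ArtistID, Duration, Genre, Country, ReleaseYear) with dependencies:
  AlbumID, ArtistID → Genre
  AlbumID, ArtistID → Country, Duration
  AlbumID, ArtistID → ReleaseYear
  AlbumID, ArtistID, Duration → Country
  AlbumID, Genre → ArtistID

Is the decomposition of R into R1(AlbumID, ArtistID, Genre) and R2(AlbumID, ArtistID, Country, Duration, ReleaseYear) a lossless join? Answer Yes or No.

Common attributes: {AlbumID, ArtistID}; their closure is {AlbumID, ArtistID, Country, Duration, Genre, ReleaseYear}.
This includes all of R1, so the common attributes are a superkey of R1 — the join is lossless.

Yes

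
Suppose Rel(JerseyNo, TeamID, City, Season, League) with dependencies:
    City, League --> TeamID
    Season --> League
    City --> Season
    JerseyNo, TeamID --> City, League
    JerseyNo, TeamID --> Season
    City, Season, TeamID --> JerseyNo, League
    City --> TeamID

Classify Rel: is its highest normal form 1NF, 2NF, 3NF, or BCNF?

Candidate keys: {City}, {JerseyNo, TeamID}. Prime attributes: {City, JerseyNo, TeamID}.
Season --> League breaks BCNF: {Season}⁺ = {League, Season}, so {Season} is not a superkey.
Season --> League has non-prime {League} on the right and a non-superkey on the left, so 3NF fails.
Checking every proper subset of each key, none determines a non-prime attribute — 2NF is satisfied.

2NF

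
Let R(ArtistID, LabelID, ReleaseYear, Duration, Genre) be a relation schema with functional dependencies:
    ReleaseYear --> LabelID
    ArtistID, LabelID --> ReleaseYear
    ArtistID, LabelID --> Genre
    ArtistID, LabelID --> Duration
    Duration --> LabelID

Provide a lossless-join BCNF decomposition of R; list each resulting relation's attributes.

{ArtistID, Duration, Genre, ReleaseYear}; {LabelID, ReleaseYear}

Candidate keys of the original relation: {ArtistID, Duration}, {ArtistID, LabelID}, {ArtistID, ReleaseYear}.
In {ArtistID, Duration, Genre, LabelID, ReleaseYear}, {ReleaseYear} is not a superkey ({ReleaseYear}⁺ restricted to this set is {LabelID, ReleaseYear}), so split on ReleaseYear --> LabelID into {LabelID, ReleaseYear} and {ArtistID, Duration, Genre, ReleaseYear}.
{LabelID, ReleaseYear} has no BCNF violation.
{ArtistID, Duration, Genre, ReleaseYear} has no BCNF violation.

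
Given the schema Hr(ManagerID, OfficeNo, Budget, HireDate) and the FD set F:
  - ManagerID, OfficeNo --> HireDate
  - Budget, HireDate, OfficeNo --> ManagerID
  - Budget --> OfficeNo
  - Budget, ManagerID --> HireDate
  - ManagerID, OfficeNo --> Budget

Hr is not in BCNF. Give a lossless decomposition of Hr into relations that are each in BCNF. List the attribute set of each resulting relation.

Candidate keys of the original relation: {Budget, HireDate}, {Budget, ManagerID}, {ManagerID, OfficeNo}.
In {Budget, HireDate, ManagerID, OfficeNo}, {Budget} is not a superkey ({Budget}⁺ restricted to this set is {Budget, OfficeNo}), so split on Budget --> OfficeNo into {Budget, OfficeNo} and {Budget, HireDate, ManagerID}.
{Budget, OfficeNo} is in BCNF.
{Budget, HireDate, ManagerID} is in BCNF.

{Budget, HireDate, ManagerID}; {Budget, OfficeNo}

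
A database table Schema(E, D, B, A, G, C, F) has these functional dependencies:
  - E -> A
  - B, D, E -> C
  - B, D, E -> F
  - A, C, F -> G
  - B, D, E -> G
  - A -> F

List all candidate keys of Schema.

{B, D, E} never appear on the right of any FD, so every key must include all of them.
{B, D, E} is a candidate key since {B, D, E}⁺ = {A, B, C, D, E, F, G} covers every attribute.
No other minimal set has full closure, so this is the only candidate key.

{B, D, E}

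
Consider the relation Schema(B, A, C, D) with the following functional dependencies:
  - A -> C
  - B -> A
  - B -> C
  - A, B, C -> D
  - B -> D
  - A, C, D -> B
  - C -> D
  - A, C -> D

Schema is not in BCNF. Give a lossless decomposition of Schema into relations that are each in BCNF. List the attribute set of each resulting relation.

{A, B, C}; {C, D}

Candidate keys of the original relation: {A}, {B}.
Within {A, B, C, D}: {C}⁺ ∩ {A, B, C, D} = {C, D}, not the whole set, so C -> D violates BCNF; decompose into {C, D} and {A, B, C}.
{C, D} has no BCNF violation.
{A, B, C} has no BCNF violation.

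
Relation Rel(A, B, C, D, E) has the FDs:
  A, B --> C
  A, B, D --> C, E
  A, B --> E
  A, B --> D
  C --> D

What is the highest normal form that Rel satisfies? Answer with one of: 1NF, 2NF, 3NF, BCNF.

2NF

Candidate key: {A, B}. Prime attributes: {A, B}.
C --> D: {C}⁺ = {C, D}, which is not all of the attributes, so the left side is not a superkey — BCNF is violated.
C --> D determines the non-prime attribute {D} from a non-superkey — 3NF is violated.
No proper subset of a key has a non-prime attribute in its closure, so there is no partial dependency; 2NF holds.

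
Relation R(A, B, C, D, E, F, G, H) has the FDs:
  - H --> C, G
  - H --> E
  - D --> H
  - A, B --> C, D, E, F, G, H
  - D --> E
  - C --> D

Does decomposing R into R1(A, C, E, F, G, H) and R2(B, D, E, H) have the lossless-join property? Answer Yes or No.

Common attributes: {E, H}; their closure is {C, D, E, G, H}.
R1 ⊄ {C, D, E, G, H} and R2 ⊄ {C, D, E, G, H}, so the split is lossy.

No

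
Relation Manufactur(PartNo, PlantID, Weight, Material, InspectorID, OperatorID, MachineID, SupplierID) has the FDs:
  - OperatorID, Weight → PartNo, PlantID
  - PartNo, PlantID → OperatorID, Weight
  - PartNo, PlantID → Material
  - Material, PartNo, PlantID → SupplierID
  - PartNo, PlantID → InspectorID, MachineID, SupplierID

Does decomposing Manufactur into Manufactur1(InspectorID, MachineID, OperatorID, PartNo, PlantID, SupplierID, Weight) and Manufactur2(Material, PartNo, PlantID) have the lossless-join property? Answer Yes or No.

Yes

Manufactur1 ∩ Manufactur2 = {PartNo, PlantID}; its closure under F is {InspectorID, MachineID, Material, OperatorID, PartNo, PlantID, SupplierID, Weight}.
Since Manufactur1 ⊆ {InspectorID, MachineID, Material, OperatorID, PartNo, PlantID, SupplierID, Weight}, the intersection is a superkey of Manufactur1; the decomposition is lossless.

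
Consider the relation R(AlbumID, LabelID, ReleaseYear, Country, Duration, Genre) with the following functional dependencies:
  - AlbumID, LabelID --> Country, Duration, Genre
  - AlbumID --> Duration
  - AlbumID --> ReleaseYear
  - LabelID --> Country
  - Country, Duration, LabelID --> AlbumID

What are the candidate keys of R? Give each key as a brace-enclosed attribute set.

{AlbumID, LabelID}, {Duration, LabelID}

Attributes never on any right-hand side: {LabelID} — every candidate key must contain it.
Closure of {AlbumID, LabelID} is {AlbumID, Country, Duration, Genre, LabelID, ReleaseYear}, the whole schema; {AlbumID, LabelID} is a candidate key.
Closure of {Duration, LabelID} is {AlbumID, Country, Duration, Genre, LabelID, ReleaseYear}, the whole schema; {Duration, LabelID} is a candidate key.
No proper subset of any of these is a key, and no other minimal superkey exists.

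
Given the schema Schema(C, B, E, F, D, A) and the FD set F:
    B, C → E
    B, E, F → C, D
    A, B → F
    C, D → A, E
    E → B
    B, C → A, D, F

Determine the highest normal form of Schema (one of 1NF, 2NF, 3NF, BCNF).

3NF

Candidate keys: {A, E}, {B, C}, {C, D}, {C, E}, {E, F}. Prime attributes: {A, B, C, D, E, F}.
A, B → F breaks BCNF: {A, B}⁺ = {A, B, F}, so {A, B} is not a superkey.
Its right-hand attributes {F} are all prime, as are those of every other non-superkey FD — the relation is in 3NF.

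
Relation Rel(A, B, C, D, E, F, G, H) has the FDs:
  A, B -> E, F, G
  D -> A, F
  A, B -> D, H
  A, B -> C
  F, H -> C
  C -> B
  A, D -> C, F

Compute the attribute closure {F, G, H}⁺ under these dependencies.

Start with {F, G, H}.
F, H -> C applies; add {C} → now {C, F, G, H}.
C -> B applies; add {B} → now {B, C, F, G, H}.
No further FD applies.

{B, C, F, G, H}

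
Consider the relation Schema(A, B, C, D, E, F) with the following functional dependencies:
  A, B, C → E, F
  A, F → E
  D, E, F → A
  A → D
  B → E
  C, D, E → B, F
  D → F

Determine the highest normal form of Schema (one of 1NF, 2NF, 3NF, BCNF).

Candidate keys: {A, C}, {B, C, D}, {C, D, E}. Prime attributes: {A, B, C, D, E}.
For A, F → E we have {A, F}⁺ = {A, D, E, F}; {A, F} is not a superkey, so BCNF fails.
Because {F} is non-prime and the left side of D → F is not a superkey, the relation is not in 3NF.
{A} is a proper subset of the key {A, C}, and {A}⁺ contains the non-prime attribute {F} — a partial dependency, so 2NF is violated.

1NF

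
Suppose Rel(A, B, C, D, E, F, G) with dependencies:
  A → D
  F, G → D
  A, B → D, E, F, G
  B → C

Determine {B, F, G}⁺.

Start with {B, F, G}.
F, G → D applies; add {D} → now {B, D, F, G}.
B → C applies; add {C} → now {B, C, D, F, G}.
No further FD applies.

{B, C, D, F, G}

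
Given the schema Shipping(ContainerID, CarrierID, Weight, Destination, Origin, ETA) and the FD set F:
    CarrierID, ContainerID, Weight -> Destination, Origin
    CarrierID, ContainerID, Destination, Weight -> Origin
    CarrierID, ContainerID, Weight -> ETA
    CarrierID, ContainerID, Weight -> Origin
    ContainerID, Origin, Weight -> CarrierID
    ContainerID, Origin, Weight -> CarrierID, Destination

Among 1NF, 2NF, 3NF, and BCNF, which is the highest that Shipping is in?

Candidate keys: {CarrierID, ContainerID, Weight}, {ContainerID, Origin, Weight}. Prime attributes: {CarrierID, ContainerID, Origin, Weight}.
Each dependency's left side is a superkey — BCNF holds.

BCNF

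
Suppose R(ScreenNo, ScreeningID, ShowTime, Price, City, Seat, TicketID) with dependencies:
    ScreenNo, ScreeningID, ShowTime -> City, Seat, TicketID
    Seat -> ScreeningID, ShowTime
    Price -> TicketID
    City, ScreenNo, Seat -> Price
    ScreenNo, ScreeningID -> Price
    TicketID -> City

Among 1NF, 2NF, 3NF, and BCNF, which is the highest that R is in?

1NF

Candidate keys: {ScreenNo, ScreeningID, ShowTime}, {ScreenNo, Seat}. Prime attributes: {ScreenNo, ScreeningID, Seat, ShowTime}.
For Seat -> ScreeningID, ShowTime we have {Seat}⁺ = {ScreeningID, Seat, ShowTime}; {Seat} is not a superkey, so BCNF fails.
Because {TicketID} is non-prime and the left side of Price -> TicketID is not a superkey, the relation is not in 3NF.
Since {ScreenNo, ScreeningID} ⊂ {ScreenNo, ScreeningID, ShowTime} and {ScreenNo, ScreeningID}⁺ ⊇ {City, Price, TicketID} with {City, Price, TicketID} non-prime, there is a partial dependency; 2NF fails.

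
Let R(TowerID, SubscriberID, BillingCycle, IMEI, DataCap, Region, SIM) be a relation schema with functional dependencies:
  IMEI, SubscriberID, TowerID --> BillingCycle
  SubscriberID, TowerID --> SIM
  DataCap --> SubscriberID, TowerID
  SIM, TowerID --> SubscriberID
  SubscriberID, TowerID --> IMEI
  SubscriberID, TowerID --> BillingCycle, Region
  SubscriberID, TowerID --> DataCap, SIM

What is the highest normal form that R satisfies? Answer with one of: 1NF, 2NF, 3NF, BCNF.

Candidate keys: {DataCap}, {SIM, TowerID}, {SubscriberID, TowerID}. Prime attributes: {DataCap, SIM, SubscriberID, TowerID}.
Every FD has a superkey on the left, so the relation is in BCNF.

BCNF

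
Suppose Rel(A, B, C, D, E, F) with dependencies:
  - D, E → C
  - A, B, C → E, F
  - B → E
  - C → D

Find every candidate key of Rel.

No FD produces {A, B}, so they must be in every candidate key.
{A, B, C}⁺ = {A, B, C, D, E, F} — all of the relation — so {A, B, C} is a candidate key.
{A, B, D}⁺ = {A, B, C, D, E, F} — all of the relation — so {A, B, D} is a candidate key.
These are minimal and exhaustive — every other superkey contains one of them.

{A, B, C}, {A, B, D}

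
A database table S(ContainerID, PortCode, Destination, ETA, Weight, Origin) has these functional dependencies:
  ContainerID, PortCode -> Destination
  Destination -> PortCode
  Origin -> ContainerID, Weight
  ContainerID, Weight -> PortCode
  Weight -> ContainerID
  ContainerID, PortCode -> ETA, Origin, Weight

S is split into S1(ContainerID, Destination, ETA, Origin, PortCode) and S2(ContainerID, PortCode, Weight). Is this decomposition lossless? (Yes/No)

The shared attributes are {ContainerID, PortCode} and {ContainerID, PortCode}⁺ = {ContainerID, Destination, ETA, Origin, PortCode, Weight}.
Since S1 ⊆ {ContainerID, Destination, ETA, Origin, PortCode, Weight}, the intersection is a superkey of S1; the decomposition is lossless.

Yes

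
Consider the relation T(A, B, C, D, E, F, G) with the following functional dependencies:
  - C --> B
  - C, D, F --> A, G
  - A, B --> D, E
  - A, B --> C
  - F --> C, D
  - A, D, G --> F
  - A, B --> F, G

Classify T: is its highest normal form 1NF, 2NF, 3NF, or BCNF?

3NF

Candidate keys: {A, B}, {A, C}, {A, D, G}, {F}. Prime attributes: {A, B, C, D, F, G}.
C --> B: {C}⁺ = {B, C}, which is not all of the attributes, so the left side is not a superkey — BCNF is violated.
But every attribute on its right side ({B}) is prime, and the same holds for every other non-superkey FD, so 3NF still holds.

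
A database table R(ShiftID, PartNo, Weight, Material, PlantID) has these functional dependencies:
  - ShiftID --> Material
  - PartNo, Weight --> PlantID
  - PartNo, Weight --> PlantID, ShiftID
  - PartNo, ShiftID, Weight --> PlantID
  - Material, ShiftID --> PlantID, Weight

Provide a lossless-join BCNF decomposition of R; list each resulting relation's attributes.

{Material, PlantID, ShiftID, Weight}; {PartNo, ShiftID}

Candidate keys of the original relation: {PartNo, ShiftID}, {PartNo, Weight}.
In {Material, PartNo, PlantID, ShiftID, Weight}, {ShiftID} is not a superkey ({ShiftID}⁺ restricted to this set is {Material, PlantID, ShiftID, Weight}), so split on ShiftID --> Material, PlantID, Weight into {Material, PlantID, ShiftID, Weight} and {PartNo, ShiftID}.
{Material, PlantID, ShiftID, Weight} has no BCNF violation.
{PartNo, ShiftID} has no BCNF violation.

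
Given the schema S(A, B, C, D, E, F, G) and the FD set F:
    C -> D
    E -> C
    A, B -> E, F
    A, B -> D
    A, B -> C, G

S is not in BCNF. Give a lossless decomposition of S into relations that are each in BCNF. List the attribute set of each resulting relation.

{A, B, E, F, G}; {C, D}; {C, E}

Candidate key of the original relation: {A, B}.
Within {A, B, C, D, E, F, G}: {C}⁺ ∩ {A, B, C, D, E, F, G} = {C, D}, not the whole set, so C -> D violates BCNF; decompose into {C, D} and {A, B, C, E, F, G}.
{C, D}: every determinant is a superkey — BCNF.
Within {A, B, C, E, F, G}: {E}⁺ ∩ {A, B, C, E, F, G} = {C, E}, not the whole set, so E -> C violates BCNF; decompose into {C, E} and {A, B, E, F, G}.
{C, E}: every determinant is a superkey — BCNF.
{A, B, E, F, G}: every determinant is a superkey — BCNF.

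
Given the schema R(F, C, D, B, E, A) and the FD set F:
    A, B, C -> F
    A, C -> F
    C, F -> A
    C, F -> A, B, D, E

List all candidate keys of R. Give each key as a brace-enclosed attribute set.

{A, C}, {C, F}

Attributes never on any right-hand side: {C} — every candidate key must contain it.
{A, C} is a candidate key since {A, C}⁺ = {A, B, C, D, E, F} covers every attribute.
{C, F} is a candidate key since {C, F}⁺ = {A, B, C, D, E, F} covers every attribute.
Any other superkey properly contains one of these, so there are no further candidate keys.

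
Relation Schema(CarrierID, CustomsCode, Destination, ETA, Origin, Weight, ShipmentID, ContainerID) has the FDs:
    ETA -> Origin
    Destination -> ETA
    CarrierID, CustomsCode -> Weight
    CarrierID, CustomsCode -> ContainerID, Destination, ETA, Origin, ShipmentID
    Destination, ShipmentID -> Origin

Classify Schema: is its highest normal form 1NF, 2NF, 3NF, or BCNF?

2NF

Candidate key: {CarrierID, CustomsCode}. Prime attributes: {CarrierID, CustomsCode}.
ETA -> Origin breaks BCNF: {ETA}⁺ = {ETA, Origin}, so {ETA} is not a superkey.
ETA -> Origin determines the non-prime attribute {Origin} from a non-superkey — 3NF is violated.
Checking every proper subset of each key, none determines a non-prime attribute — 2NF is satisfied.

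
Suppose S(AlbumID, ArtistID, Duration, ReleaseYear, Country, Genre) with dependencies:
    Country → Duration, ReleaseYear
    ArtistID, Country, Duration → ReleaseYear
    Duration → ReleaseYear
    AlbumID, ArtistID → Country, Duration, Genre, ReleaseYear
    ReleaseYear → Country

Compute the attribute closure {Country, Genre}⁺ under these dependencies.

{Country, Duration, Genre, ReleaseYear}

Start with {Country, Genre}.
Country → Duration, ReleaseYear applies; add {Duration, ReleaseYear} → now {Country, Duration, Genre, ReleaseYear}.
No further FD applies.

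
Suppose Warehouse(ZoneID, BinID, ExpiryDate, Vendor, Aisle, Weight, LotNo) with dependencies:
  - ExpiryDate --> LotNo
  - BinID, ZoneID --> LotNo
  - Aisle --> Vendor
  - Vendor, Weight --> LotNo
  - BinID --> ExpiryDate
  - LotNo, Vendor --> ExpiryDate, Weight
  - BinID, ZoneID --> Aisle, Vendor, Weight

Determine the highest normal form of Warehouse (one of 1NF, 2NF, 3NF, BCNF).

1NF

Candidate key: {BinID, ZoneID}. Prime attributes: {BinID, ZoneID}.
ExpiryDate --> LotNo breaks BCNF: {ExpiryDate}⁺ = {ExpiryDate, LotNo}, so {ExpiryDate} is not a superkey.
ExpiryDate --> LotNo has non-prime {LotNo} on the right and a non-superkey on the left, so 3NF fails.
{BinID} is a proper subset of the key {BinID, ZoneID}, and {BinID}⁺ contains the non-prime attributes {ExpiryDate, LotNo} — a partial dependency, so 2NF is violated.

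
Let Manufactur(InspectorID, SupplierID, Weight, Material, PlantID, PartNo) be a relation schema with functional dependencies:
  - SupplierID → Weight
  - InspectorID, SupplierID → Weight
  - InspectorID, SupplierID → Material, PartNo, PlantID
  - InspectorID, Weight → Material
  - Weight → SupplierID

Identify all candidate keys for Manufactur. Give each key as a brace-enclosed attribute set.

Attributes never on any right-hand side: {InspectorID} — every candidate key must contain it.
Closure of {InspectorID, SupplierID} is {InspectorID, Material, PartNo, PlantID, SupplierID, Weight}, the whole schema; {InspectorID, SupplierID} is a candidate key.
Closure of {InspectorID, Weight} is {InspectorID, Material, PartNo, PlantID, SupplierID, Weight}, the whole schema; {InspectorID, Weight} is a candidate key.
These are minimal and exhaustive — every other superkey contains one of them.

{InspectorID, SupplierID}, {InspectorID, Weight}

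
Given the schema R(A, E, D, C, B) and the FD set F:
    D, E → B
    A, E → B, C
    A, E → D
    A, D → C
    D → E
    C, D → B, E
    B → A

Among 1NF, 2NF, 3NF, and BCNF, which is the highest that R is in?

3NF

Candidate keys: {A, E}, {B, E}, {D}. Prime attributes: {A, B, D, E}.
B → A breaks BCNF: {B}⁺ = {A, B}, so {B} is not a superkey.
Since {A} ⊆ prime attributes and every other non-superkey FD also has a prime right side, the schema is in 3NF.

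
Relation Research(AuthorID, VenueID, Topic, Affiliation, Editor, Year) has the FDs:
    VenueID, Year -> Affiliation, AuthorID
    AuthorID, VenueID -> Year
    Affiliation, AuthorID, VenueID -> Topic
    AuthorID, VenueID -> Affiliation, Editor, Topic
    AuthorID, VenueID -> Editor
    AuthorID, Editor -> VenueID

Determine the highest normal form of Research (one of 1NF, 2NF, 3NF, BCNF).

BCNF

Candidate keys: {AuthorID, Editor}, {AuthorID, VenueID}, {VenueID, Year}. Prime attributes: {AuthorID, Editor, VenueID, Year}.
Every FD has a superkey on the left, so the relation is in BCNF.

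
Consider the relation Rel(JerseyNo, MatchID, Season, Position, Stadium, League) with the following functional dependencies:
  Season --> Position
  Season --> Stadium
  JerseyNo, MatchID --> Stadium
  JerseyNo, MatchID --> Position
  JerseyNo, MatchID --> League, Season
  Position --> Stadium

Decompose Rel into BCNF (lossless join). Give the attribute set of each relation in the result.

{JerseyNo, League, MatchID, Season}; {Position, Season}; {Position, Stadium}

Candidate key of the original relation: {JerseyNo, MatchID}.
{JerseyNo, League, MatchID, Position, Season, Stadium}: {Season} determines {Position, Season, Stadium} here but is not a superkey — split on Season --> Position, Stadium, giving {Position, Season, Stadium} and {JerseyNo, League, MatchID, Season}.
{Position, Season, Stadium}: {Position} determines {Position, Stadium} here but is not a superkey — split on Position --> Stadium, giving {Position, Stadium} and {Position, Season}.
{Position, Stadium} has no BCNF violation.
{Position, Season} has no BCNF violation.
{JerseyNo, League, MatchID, Season} has no BCNF violation.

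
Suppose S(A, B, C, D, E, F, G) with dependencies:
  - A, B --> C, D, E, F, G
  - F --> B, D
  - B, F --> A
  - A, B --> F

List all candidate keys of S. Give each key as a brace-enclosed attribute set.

{A, B}, {F}

{F} is a candidate key since {F}⁺ = {A, B, C, D, E, F, G} covers every attribute.
{A, B} is a candidate key since {A, B}⁺ = {A, B, C, D, E, F, G} covers every attribute.
Any other superkey properly contains one of these, so there are no further candidate keys.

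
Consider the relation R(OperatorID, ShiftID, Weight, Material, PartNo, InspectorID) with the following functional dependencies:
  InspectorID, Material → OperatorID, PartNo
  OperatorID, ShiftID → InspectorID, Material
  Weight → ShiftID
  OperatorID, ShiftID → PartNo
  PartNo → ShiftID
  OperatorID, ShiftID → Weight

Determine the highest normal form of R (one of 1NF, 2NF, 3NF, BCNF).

Candidate keys: {InspectorID, Material}, {OperatorID, PartNo}, {OperatorID, ShiftID}, {OperatorID, Weight}. Prime attributes: {InspectorID, Material, OperatorID, PartNo, ShiftID, Weight}.
For Weight → ShiftID we have {Weight}⁺ = {ShiftID, Weight}; {Weight} is not a superkey, so BCNF fails.
Since {ShiftID} ⊆ prime attributes and every other non-superkey FD also has a prime right side, the schema is in 3NF.

3NF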